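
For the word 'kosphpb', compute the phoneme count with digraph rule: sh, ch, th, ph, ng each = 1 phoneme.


Parsing 'kosphpb' greedily, digraphs first:
  'k' -> consonant phoneme (phonemes so far: 1)
  'o' -> vowel phoneme (phonemes so far: 2)
  's' -> consonant phoneme (phonemes so far: 3)
  'ph' -> digraph (1 consonant phoneme) (phonemes so far: 4)
  'p' -> consonant phoneme (phonemes so far: 5)
  'b' -> consonant phoneme (phonemes so far: 6)
Total phonemes: 6

6


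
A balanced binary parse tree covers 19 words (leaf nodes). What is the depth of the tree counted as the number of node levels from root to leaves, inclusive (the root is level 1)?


In a balanced binary tree with n leaves the deepest leaf is ceil(log2(n)) edges below the root,
so counting node levels inclusive of root and leaves gives ceil(log2(n)) + 1 levels.
log2(19) = 4.2479
ceil(4.2479) = 5
levels = 5 + 1 = 6

6


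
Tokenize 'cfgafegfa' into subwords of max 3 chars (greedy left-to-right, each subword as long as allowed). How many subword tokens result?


'cfgafegfa' has 9 characters.
Chunking with max size 3:
  Chunk 1: 'cfg' (positions 0-2)
  Chunk 2: 'afe' (positions 3-5)
  Chunk 3: 'gfa' (positions 6-8)
Total chunks: ceil(9 / 3) = 3

3


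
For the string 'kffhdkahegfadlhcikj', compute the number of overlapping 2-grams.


String 'kffhdkahegfadlhcikj' has length L = 19.
Number of overlapping n-grams = L - n + 1
Substituting: 19 - 2 + 1 = 18

18


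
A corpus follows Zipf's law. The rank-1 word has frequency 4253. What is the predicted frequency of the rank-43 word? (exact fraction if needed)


Zipf's law: freq(rank) = f1 / rank
f1 = 4253, rank = 43
freq = 4253 / 43
GCD(4253, 43) = 1
Simplified: 4253/43

4253/43


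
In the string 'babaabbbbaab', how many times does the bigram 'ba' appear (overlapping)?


Scanning 'babaabbbbaab' for bigram 'ba':
  Position 0: 'ba' -> MATCH
  Position 1: 'ab' -> no
  Position 2: 'ba' -> MATCH
  Position 3: 'aa' -> no
  Position 4: 'ab' -> no
  Position 5: 'bb' -> no
  Position 6: 'bb' -> no
  Position 7: 'bb' -> no
  Position 8: 'ba' -> MATCH
  Position 9: 'aa' -> no
  Position 10: 'ab' -> no
Total matches: 3

3


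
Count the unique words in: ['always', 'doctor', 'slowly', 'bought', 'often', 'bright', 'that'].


Listing all tokens and tracking unique types:
  Token 1: 'always' -> NEW (unique so far: 1)
  Token 2: 'doctor' -> NEW (unique so far: 2)
  Token 3: 'slowly' -> NEW (unique so far: 3)
  Token 4: 'bought' -> NEW (unique so far: 4)
  Token 5: 'often' -> NEW (unique so far: 5)
  Token 6: 'bright' -> NEW (unique so far: 6)
  Token 7: 'that' -> NEW (unique so far: 7)
Unique types: ('always', 'bought', 'bright', 'doctor', 'often', 'slowly', 'that')
Vocabulary size: 7

7


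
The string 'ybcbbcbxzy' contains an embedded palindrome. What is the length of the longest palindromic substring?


Scanning 'ybcbbcbxzy' for palindromic substrings.
Substring at positions 1-6: 'bcbbcb'.
Check: reverse('bcbbcb') = 'bcbbcb' -> palindrome confirmed.
Neighbouring characters ('y' / 'x') break symmetry, so it cannot extend further.
No longer palindromic substring exists; longest length = 6

6


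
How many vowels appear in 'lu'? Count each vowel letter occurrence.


Scanning each character of 'lu':
  Position 1: 'l' -> consonant (running count: 0)
  Position 2: 'u' -> vowel (running count: 1)
Total vowels: 1

1


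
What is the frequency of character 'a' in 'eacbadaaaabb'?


Scanning 'eacbadaaaabb' for 'a':
  Position 1: 'a' -> MATCH (count: 1)
  Position 4: 'a' -> MATCH (count: 2)
  Position 6: 'a' -> MATCH (count: 3)
  Position 7: 'a' -> MATCH (count: 4)
  Position 8: 'a' -> MATCH (count: 5)
  Position 9: 'a' -> MATCH (count: 6)
Total occurrences of 'a': 6

6


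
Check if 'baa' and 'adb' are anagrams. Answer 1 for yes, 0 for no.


Sort characters of 'baa': 'aab'
Sort characters of 'adb': 'abd'
Sorted forms differ -> they are NOT anagrams
Result: 0

0


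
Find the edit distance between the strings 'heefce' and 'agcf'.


Building DP table for s1='heefce' (len 6) and s2='agcf' (len 4):
       a  g  c  f
    0  1  2  3  4
  h 1  1  2  3  4
  e 2  2  2  3  4
  e 3  3  3  3  4
  f 4  4  4  4  3
  c 5  5  5  4  4
  e 6  6  6  5  5
Edit distance = dp[6][4] = 5

5


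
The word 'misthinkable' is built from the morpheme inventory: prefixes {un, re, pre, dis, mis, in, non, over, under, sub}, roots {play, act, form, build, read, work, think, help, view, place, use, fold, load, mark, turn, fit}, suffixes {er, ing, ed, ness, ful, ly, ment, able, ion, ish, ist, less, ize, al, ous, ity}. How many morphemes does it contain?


Segmenting 'misthinkable' against the inventory:
  'mis' -> prefix (morpheme 1)
  'think' -> root (morpheme 2)
  'able' -> suffix (morpheme 3)
Total morphemes: 3

3


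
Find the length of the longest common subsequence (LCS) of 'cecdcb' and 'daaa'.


DP table for LCS of 'cecdcb' and 'daaa':
       d  a  a  a
    0  0  0  0  0
  c 0  0  0  0  0
  e 0  0  0  0  0
  c 0  0  0  0  0
  d 0  1  1  1  1
  c 0  1  1  1  1
  b 0  1  1  1  1
LCS: 'd'
LCS length = 1

1


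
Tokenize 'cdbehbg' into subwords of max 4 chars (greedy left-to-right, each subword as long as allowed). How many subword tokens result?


'cdbehbg' has 7 characters.
Chunking with max size 4:
  Chunk 1: 'cdbe' (positions 0-3)
  Chunk 2: 'hbg' (positions 4-6)
Total chunks: ceil(7 / 4) = 2

2


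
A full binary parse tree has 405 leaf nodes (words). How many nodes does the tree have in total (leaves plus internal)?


Leaf nodes (terminals): 405
Internal nodes = n - 1 = 405 - 1 = 404
Total = leaves + internal = 405 + 404 = 809

809


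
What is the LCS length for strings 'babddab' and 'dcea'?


DP table for LCS of 'babddab' and 'dcea':
       d  c  e  a
    0  0  0  0  0
  b 0  0  0  0  0
  a 0  0  0  0  1
  b 0  0  0  0  1
  d 0  1  1  1  1
  d 0  1  1  1  1
  a 0  1  1  1  2
  b 0  1  1  1  2
LCS: 'da'
LCS length = 2

2


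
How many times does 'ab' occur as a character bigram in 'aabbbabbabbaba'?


Scanning 'aabbbabbabbaba' for bigram 'ab':
  Position 0: 'aa' -> no
  Position 1: 'ab' -> MATCH
  Position 2: 'bb' -> no
  Position 3: 'bb' -> no
  Position 4: 'ba' -> no
  Position 5: 'ab' -> MATCH
  Position 6: 'bb' -> no
  Position 7: 'ba' -> no
  Position 8: 'ab' -> MATCH
  Position 9: 'bb' -> no
  Position 10: 'ba' -> no
  Position 11: 'ab' -> MATCH
  Position 12: 'ba' -> no
Total matches: 4

4


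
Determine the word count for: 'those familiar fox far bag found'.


Counting words by splitting on spaces:
  Word 1: 'those'
  Word 2: 'familiar'
  Word 3: 'fox'
  Word 4: 'far'
  Word 5: 'bag'
  Word 6: 'found'
Total words: 6

6


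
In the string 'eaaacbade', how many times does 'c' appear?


Scanning 'eaaacbade' for 'c':
  Position 4: 'c' -> MATCH (count: 1)
Total occurrences of 'c': 1

1


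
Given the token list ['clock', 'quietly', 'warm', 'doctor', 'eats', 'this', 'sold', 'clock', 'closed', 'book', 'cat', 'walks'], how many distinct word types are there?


Listing all tokens and tracking unique types:
  Token 1: 'clock' -> NEW (unique so far: 1)
  Token 2: 'quietly' -> NEW (unique so far: 2)
  Token 3: 'warm' -> NEW (unique so far: 3)
  Token 4: 'doctor' -> NEW (unique so far: 4)
  Token 5: 'eats' -> NEW (unique so far: 5)
  Token 6: 'this' -> NEW (unique so far: 6)
  Token 7: 'sold' -> NEW (unique so far: 7)
  Token 8: 'clock' -> duplicate (unique so far: 7)
  Token 9: 'closed' -> NEW (unique so far: 8)
  Token 10: 'book' -> NEW (unique so far: 9)
  Token 11: 'cat' -> NEW (unique so far: 10)
  Token 12: 'walks' -> NEW (unique so far: 11)
Unique types: ('book', 'cat', 'clock', 'closed', 'doctor', 'eats', 'quietly', 'sold', 'this', 'walks', 'warm')
Vocabulary size: 11

11


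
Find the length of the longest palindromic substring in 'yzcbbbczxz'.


Scanning 'yzcbbbczxz' for palindromic substrings.
Substring at positions 1-7: 'zcbbbcz'.
Check: reverse('zcbbbcz') = 'zcbbbcz' -> palindrome confirmed.
Neighbouring characters ('y' / 'x') break symmetry, so it cannot extend further.
No longer palindromic substring exists; longest length = 7

7


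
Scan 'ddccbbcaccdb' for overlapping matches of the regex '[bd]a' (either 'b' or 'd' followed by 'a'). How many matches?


Pattern: [bd]a means either 'b' or 'd' followed by 'a'.
Scanning 'ddccbbcaccdb' position-by-position:
  Pos 0: window 'dd' -> no
  Pos 1: window 'dc' -> no
  Pos 2: window 'cc' -> no
  Pos 3: window 'cb' -> no
  Pos 4: window 'bb' -> no
  Pos 5: window 'bc' -> no
  Pos 6: window 'ca' -> no
  Pos 7: window 'ac' -> no
  Pos 8: window 'cc' -> no
  Pos 9: window 'cd' -> no
  Pos 10: window 'db' -> no
  Pos 11: window 'b' -> no
Total matches: 0

0


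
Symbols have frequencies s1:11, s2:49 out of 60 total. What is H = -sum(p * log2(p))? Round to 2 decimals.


Computing entropy H = -sum(p_i * log2(p_i)):
  s1: p = 11/60 = 0.1833, -p*log2(p) = 0.4487
  s2: p = 49/60 = 0.8167, -p*log2(p) = 0.2386
H = sum of terms = 0.6873
Rounded to 2 decimals: 0.69

0.69


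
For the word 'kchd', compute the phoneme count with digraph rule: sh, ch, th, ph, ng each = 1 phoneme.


Parsing 'kchd' greedily, digraphs first:
  'k' -> consonant phoneme (phonemes so far: 1)
  'ch' -> digraph (1 consonant phoneme) (phonemes so far: 2)
  'd' -> consonant phoneme (phonemes so far: 3)
Total phonemes: 3

3


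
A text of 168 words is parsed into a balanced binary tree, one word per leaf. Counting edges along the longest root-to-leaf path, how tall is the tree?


In a balanced binary tree with n leaves the deepest leaf is ceil(log2(n)) edges below the root.
log2(168) = 7.3923
ceil(7.3923) = 8
height (edges) = 8

8


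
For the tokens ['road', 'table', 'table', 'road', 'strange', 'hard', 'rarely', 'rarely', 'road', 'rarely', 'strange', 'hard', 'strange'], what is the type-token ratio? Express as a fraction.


Tokens: 13
Unique types: ('hard', 'rarely', 'road', 'strange', 'table') = 5
TTR = 5/13
Already in lowest terms.

5/13


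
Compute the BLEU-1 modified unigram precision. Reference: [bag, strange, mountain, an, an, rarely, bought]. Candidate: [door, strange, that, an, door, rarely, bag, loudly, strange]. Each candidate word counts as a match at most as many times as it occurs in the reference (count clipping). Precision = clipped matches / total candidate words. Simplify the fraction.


Reference word counts: {'an': 2, 'bag': 1, 'bought': 1, 'mountain': 1, 'rarely': 1, 'strange': 1}
Checking each candidate word (with clipping):
  'door' -> not in reference -> no match (matches: 0)
  'strange' -> in reference (ref count 1, used 1/1) -> match (matches: 1)
  'that' -> not in reference -> no match (matches: 1)
  'an' -> in reference (ref count 2, used 1/2) -> match (matches: 2)
  'door' -> not in reference -> no match (matches: 2)
  'rarely' -> in reference (ref count 1, used 1/1) -> match (matches: 3)
  'bag' -> in reference (ref count 1, used 1/1) -> match (matches: 4)
  'loudly' -> not in reference -> no match (matches: 4)
  'strange' -> ref count 1 already used up (1/1) -> clipped, no match (matches: 4)
Clipped matches: 4, Candidate length: 9
Precision = 4/9

4/9


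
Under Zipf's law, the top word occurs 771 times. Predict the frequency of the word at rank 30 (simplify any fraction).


Zipf's law: freq(rank) = f1 / rank
f1 = 771, rank = 30
freq = 771 / 30
GCD(771, 30) = 3
Simplified: 257/10

257/10


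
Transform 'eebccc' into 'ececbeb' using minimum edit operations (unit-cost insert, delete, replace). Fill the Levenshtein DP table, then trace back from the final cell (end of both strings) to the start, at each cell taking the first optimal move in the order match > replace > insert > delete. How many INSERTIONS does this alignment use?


Edit distance = 5. Backtracking from cell (6, 7) with preference match > replace > insert > delete,
then listing the resulting alignment 'eebccc' -> 'ececbeb' left to right:
  Step 1: keep 'e'
  Step 2: insert 'c' [insertion #1]
  Step 3: keep 'e'
  Step 4: replace b->c
  Step 5: replace c->b
  Step 6: replace c->e
  Step 7: replace c->b
Total insertions: 1

1


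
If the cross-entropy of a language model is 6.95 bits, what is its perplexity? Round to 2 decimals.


Perplexity formula: PP = 2^H
H = 6.95
PP = 2^6.95
Decompose: 2^6.95 = 2^6 * 2^0.95
2^6 = 64, 2^0.95 ~ 1.9318727
PP ~ 64 * 1.9318727 = 123.6398528
Rounded to 2 decimals: 123.64

123.64


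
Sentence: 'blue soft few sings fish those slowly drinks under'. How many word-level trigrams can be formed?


Word trigrams from [9] words:
  Trigram 1: (blue soft few)
  Trigram 2: (soft few sings)
  Trigram 3: (few sings fish)
  Trigram 4: (sings fish those)
  Trigram 5: (fish those slowly)
  Trigram 6: (those slowly drinks)
  Trigram 7: (slowly drinks under)
Total word trigrams: 9 - 2 = 7

7


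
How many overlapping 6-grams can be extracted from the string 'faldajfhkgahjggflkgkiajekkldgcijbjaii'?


String 'faldajfhkgahjggflkgkiajekkldgcijbjaii' has length L = 37.
Number of overlapping n-grams = L - n + 1
Substituting: 37 - 6 + 1 = 32

32


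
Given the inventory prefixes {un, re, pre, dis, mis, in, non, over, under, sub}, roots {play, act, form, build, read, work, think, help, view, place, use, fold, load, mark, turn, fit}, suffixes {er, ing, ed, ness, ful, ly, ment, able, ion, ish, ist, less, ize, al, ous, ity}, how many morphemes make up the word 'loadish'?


Segmenting 'loadish' against the inventory:
  'load' -> root (morpheme 1)
  'ish' -> suffix (morpheme 2)
Total morphemes: 2

2


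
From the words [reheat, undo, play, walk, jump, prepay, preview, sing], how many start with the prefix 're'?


Checking each word for prefix 're':
  'reheat' -> YES, starts with 're' (count: 1)
  'undo' -> no (count: 1)
  'play' -> no (count: 1)
  'walk' -> no (count: 1)
  'jump' -> no (count: 1)
  'prepay' -> no (count: 1)
  'preview' -> no (count: 1)
  'sing' -> no (count: 1)
Total with prefix 're': 1

1


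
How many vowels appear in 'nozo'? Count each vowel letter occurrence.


Scanning each character of 'nozo':
  Position 1: 'n' -> consonant (running count: 0)
  Position 2: 'o' -> vowel (running count: 1)
  Position 3: 'z' -> consonant (running count: 1)
  Position 4: 'o' -> vowel (running count: 2)
Total vowels: 2

2


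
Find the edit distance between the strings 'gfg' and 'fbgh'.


Building DP table for s1='gfg' (len 3) and s2='fbgh' (len 4):
       f  b  g  h
    0  1  2  3  4
  g 1  1  2  2  3
  f 2  1  2  3  3
  g 3  2  2  2  3
Edit distance = dp[3][4] = 3

3


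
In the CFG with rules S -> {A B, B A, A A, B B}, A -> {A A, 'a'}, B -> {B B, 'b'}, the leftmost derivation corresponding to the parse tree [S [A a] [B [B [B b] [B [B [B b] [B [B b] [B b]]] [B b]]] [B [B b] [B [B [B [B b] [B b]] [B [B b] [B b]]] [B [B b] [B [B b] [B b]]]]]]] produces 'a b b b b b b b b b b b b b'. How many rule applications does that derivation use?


Every bracketed nonterminal node [X ...] in the tree is produced by exactly one rule application.
Reading the tree off as a leftmost derivation:
  Step 1: S  =>  A B   (applied S -> A B)
  Step 2: A B  =>  a B   (applied A -> a)
  Step 3: a B  =>  a B B   (applied B -> B B)
  Step 4: a B B  =>  a B B B   (applied B -> B B)
  Step 5: a B B B  =>  a b B B   (applied B -> b)
  Step 6: a b B B  =>  a b B B B   (applied B -> B B)
  Step 7: a b B B B  =>  a b B B B B   (applied B -> B B)
  Step 8: a b B B B B  =>  a b b B B B   (applied B -> b)
  Step 9: a b b B B B  =>  a b b B B B B   (applied B -> B B)
  Step 10: a b b B B B B  =>  a b b b B B B   (applied B -> b)
  Step 11: a b b b B B B  =>  a b b b b B B   (applied B -> b)
  Step 12: a b b b b B B  =>  a b b b b b B   (applied B -> b)
  Step 13: a b b b b b B  =>  a b b b b b B B   (applied B -> B B)
  Step 14: a b b b b b B B  =>  a b b b b b b B   (applied B -> b)
  Step 15: a b b b b b b B  =>  a b b b b b b B B   (applied B -> B B)
  Step 16: a b b b b b b B B  =>  a b b b b b b B B B   (applied B -> B B)
  Step 17: a b b b b b b B B B  =>  a b b b b b b B B B B   (applied B -> B B)
  Step 18: a b b b b b b B B B B  =>  a b b b b b b b B B B   (applied B -> b)
  Step 19: a b b b b b b b B B B  =>  a b b b b b b b b B B   (applied B -> b)
  Step 20: a b b b b b b b b B B  =>  a b b b b b b b b B B B   (applied B -> B B)
  Step 21: a b b b b b b b b B B B  =>  a b b b b b b b b b B B   (applied B -> b)
  Step 22: a b b b b b b b b b B B  =>  a b b b b b b b b b b B   (applied B -> b)
  Step 23: a b b b b b b b b b b B  =>  a b b b b b b b b b b B B   (applied B -> B B)
  Step 24: a b b b b b b b b b b B B  =>  a b b b b b b b b b b b B   (applied B -> b)
  Step 25: a b b b b b b b b b b b B  =>  a b b b b b b b b b b b B B   (applied B -> B B)
  Step 26: a b b b b b b b b b b b B B  =>  a b b b b b b b b b b b b B   (applied B -> b)
  Step 27: a b b b b b b b b b b b b B  =>  a b b b b b b b b b b b b b   (applied B -> b)
Final yield: a b b b b b b b b b b b b b
Total rewrite steps: 27

27


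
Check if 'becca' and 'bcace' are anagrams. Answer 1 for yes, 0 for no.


Sort characters of 'becca': 'abcce'
Sort characters of 'bcace': 'abcce'
Sorted forms match -> they ARE anagrams
Result: 1

1


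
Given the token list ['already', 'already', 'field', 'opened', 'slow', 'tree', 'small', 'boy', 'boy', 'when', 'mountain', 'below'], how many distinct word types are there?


Listing all tokens and tracking unique types:
  Token 1: 'already' -> NEW (unique so far: 1)
  Token 2: 'already' -> duplicate (unique so far: 1)
  Token 3: 'field' -> NEW (unique so far: 2)
  Token 4: 'opened' -> NEW (unique so far: 3)
  Token 5: 'slow' -> NEW (unique so far: 4)
  Token 6: 'tree' -> NEW (unique so far: 5)
  Token 7: 'small' -> NEW (unique so far: 6)
  Token 8: 'boy' -> NEW (unique so far: 7)
  Token 9: 'boy' -> duplicate (unique so far: 7)
  Token 10: 'when' -> NEW (unique so far: 8)
  Token 11: 'mountain' -> NEW (unique so far: 9)
  Token 12: 'below' -> NEW (unique so far: 10)
Unique types: ('already', 'below', 'boy', 'field', 'mountain', 'opened', 'slow', 'small', 'tree', 'when')
Vocabulary size: 10

10


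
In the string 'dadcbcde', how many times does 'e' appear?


Scanning 'dadcbcde' for 'e':
  Position 7: 'e' -> MATCH (count: 1)
Total occurrences of 'e': 1

1


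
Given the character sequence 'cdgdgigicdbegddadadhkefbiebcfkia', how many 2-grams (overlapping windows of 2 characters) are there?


String 'cdgdgigicdbegddadadhkefbiebcfkia' has length L = 32.
Number of overlapping n-grams = L - n + 1
Substituting: 32 - 2 + 1 = 31

31


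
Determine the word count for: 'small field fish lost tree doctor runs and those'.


Counting words by splitting on spaces:
  Word 1: 'small'
  Word 2: 'field'
  Word 3: 'fish'
  Word 4: 'lost'
  Word 5: 'tree'
  Word 6: 'doctor'
  Word 7: 'runs'
  Word 8: 'and'
  Word 9: 'those'
Total words: 9

9


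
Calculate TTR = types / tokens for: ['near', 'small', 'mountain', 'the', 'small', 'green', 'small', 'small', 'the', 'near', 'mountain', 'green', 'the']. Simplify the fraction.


Tokens: 13
Unique types: ('green', 'mountain', 'near', 'small', 'the') = 5
TTR = 5/13
Already in lowest terms.

5/13


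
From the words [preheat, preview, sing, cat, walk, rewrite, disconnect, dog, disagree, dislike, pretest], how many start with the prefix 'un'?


Checking each word for prefix 'un':
  'preheat' -> no (count: 0)
  'preview' -> no (count: 0)
  'sing' -> no (count: 0)
  'cat' -> no (count: 0)
  'walk' -> no (count: 0)
  'rewrite' -> no (count: 0)
  'disconnect' -> no (count: 0)
  'dog' -> no (count: 0)
  'disagree' -> no (count: 0)
  'dislike' -> no (count: 0)
  'pretest' -> no (count: 0)
Total with prefix 'un': 0

0


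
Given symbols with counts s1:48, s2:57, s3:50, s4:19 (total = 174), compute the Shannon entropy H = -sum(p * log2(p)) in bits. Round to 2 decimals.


Computing entropy H = -sum(p_i * log2(p_i)):
  s1: p = 48/174 = 0.2759, -p*log2(p) = 0.5125
  s2: p = 57/174 = 0.3276, -p*log2(p) = 0.5274
  s3: p = 50/174 = 0.2874, -p*log2(p) = 0.5170
  s4: p = 19/174 = 0.1092, -p*log2(p) = 0.3489
H = sum of terms = 1.9058
Rounded to 2 decimals: 1.91

1.91


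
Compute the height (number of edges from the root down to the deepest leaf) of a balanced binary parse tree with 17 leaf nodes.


In a balanced binary tree with n leaves the deepest leaf is ceil(log2(n)) edges below the root.
log2(17) = 4.0875
ceil(4.0875) = 5
height (edges) = 5

5


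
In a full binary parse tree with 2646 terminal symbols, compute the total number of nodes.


Leaf nodes (terminals): 2646
Internal nodes = n - 1 = 2646 - 1 = 2645
Total = leaves + internal = 2646 + 2645 = 5291

5291


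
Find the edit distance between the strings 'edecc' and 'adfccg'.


Building DP table for s1='edecc' (len 5) and s2='adfccg' (len 6):
       a  d  f  c  c  g
    0  1  2  3  4  5  6
  e 1  1  2  3  4  5  6
  d 2  2  1  2  3  4  5
  e 3  3  2  2  3  4  5
  c 4  4  3  3  2  3  4
  c 5  5  4  4  3  2  3
Edit distance = dp[5][6] = 3

3


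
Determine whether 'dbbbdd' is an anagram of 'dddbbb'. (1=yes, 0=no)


Sort characters of 'dbbbdd': 'bbbddd'
Sort characters of 'dddbbb': 'bbbddd'
Sorted forms match -> they ARE anagrams
Result: 1

1


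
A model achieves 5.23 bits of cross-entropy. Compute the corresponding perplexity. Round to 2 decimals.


Perplexity formula: PP = 2^H
H = 5.23
PP = 2^5.23
Decompose: 2^5.23 = 2^5 * 2^0.23
2^5 = 32, 2^0.23 ~ 1.1728349
PP ~ 32 * 1.1728349 = 37.5307168
Rounded to 2 decimals: 37.53

37.53


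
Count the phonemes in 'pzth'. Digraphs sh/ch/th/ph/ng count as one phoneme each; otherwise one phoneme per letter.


Parsing 'pzth' greedily, digraphs first:
  'p' -> consonant phoneme (phonemes so far: 1)
  'z' -> consonant phoneme (phonemes so far: 2)
  'th' -> digraph (1 consonant phoneme) (phonemes so far: 3)
Total phonemes: 3

3


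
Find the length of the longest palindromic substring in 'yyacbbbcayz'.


Scanning 'yyacbbbcayz' for palindromic substrings.
Substring at positions 1-9: 'yacbbbcay'.
Check: reverse('yacbbbcay') = 'yacbbbcay' -> palindrome confirmed.
Neighbouring characters ('y' / 'z') break symmetry, so it cannot extend further.
No longer palindromic substring exists; longest length = 9

9


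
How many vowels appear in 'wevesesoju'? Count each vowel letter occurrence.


Scanning each character of 'wevesesoju':
  Position 1: 'w' -> consonant (running count: 0)
  Position 2: 'e' -> vowel (running count: 1)
  Position 3: 'v' -> consonant (running count: 1)
  Position 4: 'e' -> vowel (running count: 2)
  Position 5: 's' -> consonant (running count: 2)
  Position 6: 'e' -> vowel (running count: 3)
  Position 7: 's' -> consonant (running count: 3)
  Position 8: 'o' -> vowel (running count: 4)
  Position 9: 'j' -> consonant (running count: 4)
  Position 10: 'u' -> vowel (running count: 5)
Total vowels: 5

5


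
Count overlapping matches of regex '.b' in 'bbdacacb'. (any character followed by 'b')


Pattern: .b means any character followed by 'b'.
Scanning 'bbdacacb' position-by-position:
  Pos 0: window 'bb' -> MATCH
  Pos 1: window 'bd' -> no
  Pos 2: window 'da' -> no
  Pos 3: window 'ac' -> no
  Pos 4: window 'ca' -> no
  Pos 5: window 'ac' -> no
  Pos 6: window 'cb' -> MATCH
  Pos 7: window 'b' -> no
Total matches: 2

2


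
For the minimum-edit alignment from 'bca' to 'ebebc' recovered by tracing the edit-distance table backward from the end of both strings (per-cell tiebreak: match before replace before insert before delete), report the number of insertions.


Edit distance = 4. Backtracking from cell (3, 5) with preference match > replace > insert > delete,
then listing the resulting alignment 'bca' -> 'ebebc' left to right:
  Step 1: insert 'e' [insertion #1]
  Step 2: keep 'b'
  Step 3: insert 'e' [insertion #2]
  Step 4: replace c->b
  Step 5: replace a->c
Total insertions: 2

2


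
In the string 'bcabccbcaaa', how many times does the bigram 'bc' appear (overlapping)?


Scanning 'bcabccbcaaa' for bigram 'bc':
  Position 0: 'bc' -> MATCH
  Position 1: 'ca' -> no
  Position 2: 'ab' -> no
  Position 3: 'bc' -> MATCH
  Position 4: 'cc' -> no
  Position 5: 'cb' -> no
  Position 6: 'bc' -> MATCH
  Position 7: 'ca' -> no
  Position 8: 'aa' -> no
  Position 9: 'aa' -> no
Total matches: 3

3


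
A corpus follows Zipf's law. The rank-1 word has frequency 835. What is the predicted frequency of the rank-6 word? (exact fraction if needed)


Zipf's law: freq(rank) = f1 / rank
f1 = 835, rank = 6
freq = 835 / 6
GCD(835, 6) = 1
Simplified: 835/6

835/6


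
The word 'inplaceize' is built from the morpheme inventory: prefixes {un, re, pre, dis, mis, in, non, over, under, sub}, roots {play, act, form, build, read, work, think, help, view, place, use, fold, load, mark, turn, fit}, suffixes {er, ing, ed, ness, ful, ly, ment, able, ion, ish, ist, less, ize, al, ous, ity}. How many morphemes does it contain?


Segmenting 'inplaceize' against the inventory:
  'in' -> prefix (morpheme 1)
  'place' -> root (morpheme 2)
  'ize' -> suffix (morpheme 3)
Total morphemes: 3

3


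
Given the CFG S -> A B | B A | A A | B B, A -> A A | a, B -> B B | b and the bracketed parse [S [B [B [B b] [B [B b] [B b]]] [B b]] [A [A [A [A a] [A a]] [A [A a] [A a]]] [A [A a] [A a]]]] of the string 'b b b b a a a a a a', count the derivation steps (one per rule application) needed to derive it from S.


Every bracketed nonterminal node [X ...] in the tree is produced by exactly one rule application.
Reading the tree off as a leftmost derivation:
  Step 1: S  =>  B A   (applied S -> B A)
  Step 2: B A  =>  B B A   (applied B -> B B)
  Step 3: B B A  =>  B B B A   (applied B -> B B)
  Step 4: B B B A  =>  b B B A   (applied B -> b)
  Step 5: b B B A  =>  b B B B A   (applied B -> B B)
  Step 6: b B B B A  =>  b b B B A   (applied B -> b)
  Step 7: b b B B A  =>  b b b B A   (applied B -> b)
  Step 8: b b b B A  =>  b b b b A   (applied B -> b)
  Step 9: b b b b A  =>  b b b b A A   (applied A -> A A)
  Step 10: b b b b A A  =>  b b b b A A A   (applied A -> A A)
  Step 11: b b b b A A A  =>  b b b b A A A A   (applied A -> A A)
  Step 12: b b b b A A A A  =>  b b b b a A A A   (applied A -> a)
  Step 13: b b b b a A A A  =>  b b b b a a A A   (applied A -> a)
  Step 14: b b b b a a A A  =>  b b b b a a A A A   (applied A -> A A)
  Step 15: b b b b a a A A A  =>  b b b b a a a A A   (applied A -> a)
  Step 16: b b b b a a a A A  =>  b b b b a a a a A   (applied A -> a)
  Step 17: b b b b a a a a A  =>  b b b b a a a a A A   (applied A -> A A)
  Step 18: b b b b a a a a A A  =>  b b b b a a a a a A   (applied A -> a)
  Step 19: b b b b a a a a a A  =>  b b b b a a a a a a   (applied A -> a)
Final yield: b b b b a a a a a a
Total rewrite steps: 19

19


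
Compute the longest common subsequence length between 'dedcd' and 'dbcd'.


DP table for LCS of 'dedcd' and 'dbcd':
       d  b  c  d
    0  0  0  0  0
  d 0  1  1  1  1
  e 0  1  1  1  1
  d 0  1  1  1  2
  c 0  1  1  2  2
  d 0  1  1  2  3
LCS: 'dcd'
LCS length = 3

3


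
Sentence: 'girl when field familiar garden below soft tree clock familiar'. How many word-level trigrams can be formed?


Word trigrams from [10] words:
  Trigram 1: (girl when field)
  Trigram 2: (when field familiar)
  Trigram 3: (field familiar garden)
  Trigram 4: (familiar garden below)
  Trigram 5: (garden below soft)
  Trigram 6: (below soft tree)
  Trigram 7: (soft tree clock)
  Trigram 8: (tree clock familiar)
Total word trigrams: 10 - 2 = 8

8


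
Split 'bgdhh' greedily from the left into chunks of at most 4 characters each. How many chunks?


'bgdhh' has 5 characters.
Chunking with max size 4:
  Chunk 1: 'bgdh' (positions 0-3)
  Chunk 2: 'h' (positions 4-4)
Total chunks: ceil(5 / 4) = 2

2


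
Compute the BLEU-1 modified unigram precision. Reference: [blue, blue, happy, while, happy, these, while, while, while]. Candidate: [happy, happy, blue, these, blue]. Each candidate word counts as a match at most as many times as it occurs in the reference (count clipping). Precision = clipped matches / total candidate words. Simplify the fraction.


Reference word counts: {'blue': 2, 'happy': 2, 'these': 1, 'while': 4}
Checking each candidate word (with clipping):
  'happy' -> in reference (ref count 2, used 1/2) -> match (matches: 1)
  'happy' -> in reference (ref count 2, used 2/2) -> match (matches: 2)
  'blue' -> in reference (ref count 2, used 1/2) -> match (matches: 3)
  'these' -> in reference (ref count 1, used 1/1) -> match (matches: 4)
  'blue' -> in reference (ref count 2, used 2/2) -> match (matches: 5)
Clipped matches: 5, Candidate length: 5
Precision = 5/5 = 1

1


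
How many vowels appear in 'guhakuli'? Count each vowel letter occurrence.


Scanning each character of 'guhakuli':
  Position 1: 'g' -> consonant (running count: 0)
  Position 2: 'u' -> vowel (running count: 1)
  Position 3: 'h' -> consonant (running count: 1)
  Position 4: 'a' -> vowel (running count: 2)
  Position 5: 'k' -> consonant (running count: 2)
  Position 6: 'u' -> vowel (running count: 3)
  Position 7: 'l' -> consonant (running count: 3)
  Position 8: 'i' -> vowel (running count: 4)
Total vowels: 4

4


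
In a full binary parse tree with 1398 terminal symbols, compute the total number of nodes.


Leaf nodes (terminals): 1398
Internal nodes = n - 1 = 1398 - 1 = 1397
Total = leaves + internal = 1398 + 1397 = 2795

2795


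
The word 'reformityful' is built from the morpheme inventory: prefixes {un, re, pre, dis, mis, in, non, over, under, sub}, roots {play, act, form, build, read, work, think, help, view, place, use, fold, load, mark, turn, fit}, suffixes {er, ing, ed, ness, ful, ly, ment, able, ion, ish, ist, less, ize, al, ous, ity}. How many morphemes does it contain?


Segmenting 'reformityful' against the inventory:
  're' -> prefix (morpheme 1)
  'form' -> root (morpheme 2)
  'ity' -> suffix (morpheme 3)
  'ful' -> suffix (morpheme 4)
Total morphemes: 4

4


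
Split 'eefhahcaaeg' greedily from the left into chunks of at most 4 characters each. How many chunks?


'eefhahcaaeg' has 11 characters.
Chunking with max size 4:
  Chunk 1: 'eefh' (positions 0-3)
  Chunk 2: 'ahca' (positions 4-7)
  Chunk 3: 'aeg' (positions 8-10)
Total chunks: ceil(11 / 4) = 3

3


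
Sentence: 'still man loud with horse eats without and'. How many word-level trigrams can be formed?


Word trigrams from [8] words:
  Trigram 1: (still man loud)
  Trigram 2: (man loud with)
  Trigram 3: (loud with horse)
  Trigram 4: (with horse eats)
  Trigram 5: (horse eats without)
  Trigram 6: (eats without and)
Total word trigrams: 8 - 2 = 6

6


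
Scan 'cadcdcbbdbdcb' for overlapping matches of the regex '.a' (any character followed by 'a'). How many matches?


Pattern: .a means any character followed by 'a'.
Scanning 'cadcdcbbdbdcb' position-by-position:
  Pos 0: window 'ca' -> MATCH
  Pos 1: window 'ad' -> no
  Pos 2: window 'dc' -> no
  Pos 3: window 'cd' -> no
  Pos 4: window 'dc' -> no
  Pos 5: window 'cb' -> no
  Pos 6: window 'bb' -> no
  Pos 7: window 'bd' -> no
  Pos 8: window 'db' -> no
  Pos 9: window 'bd' -> no
  Pos 10: window 'dc' -> no
  Pos 11: window 'cb' -> no
  Pos 12: window 'b' -> no
Total matches: 1

1


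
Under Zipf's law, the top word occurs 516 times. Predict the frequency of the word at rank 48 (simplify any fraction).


Zipf's law: freq(rank) = f1 / rank
f1 = 516, rank = 48
freq = 516 / 48
GCD(516, 48) = 12
Simplified: 43/4

43/4


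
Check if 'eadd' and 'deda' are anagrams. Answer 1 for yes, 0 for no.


Sort characters of 'eadd': 'adde'
Sort characters of 'deda': 'adde'
Sorted forms match -> they ARE anagrams
Result: 1

1


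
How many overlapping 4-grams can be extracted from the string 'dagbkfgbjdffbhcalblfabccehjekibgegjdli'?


String 'dagbkfgbjdffbhcalblfabccehjekibgegjdli' has length L = 38.
Number of overlapping n-grams = L - n + 1
Substituting: 38 - 4 + 1 = 35

35


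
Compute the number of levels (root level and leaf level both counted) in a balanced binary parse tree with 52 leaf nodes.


In a balanced binary tree with n leaves the deepest leaf is ceil(log2(n)) edges below the root,
so counting node levels inclusive of root and leaves gives ceil(log2(n)) + 1 levels.
log2(52) = 5.7004
ceil(5.7004) = 6
levels = 6 + 1 = 7

7


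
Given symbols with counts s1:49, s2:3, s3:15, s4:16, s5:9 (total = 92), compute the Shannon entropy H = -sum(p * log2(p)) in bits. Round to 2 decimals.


Computing entropy H = -sum(p_i * log2(p_i)):
  s1: p = 49/92 = 0.5326, -p*log2(p) = 0.4841
  s2: p = 3/92 = 0.0326, -p*log2(p) = 0.1610
  s3: p = 15/92 = 0.1630, -p*log2(p) = 0.4266
  s4: p = 16/92 = 0.1739, -p*log2(p) = 0.4389
  s5: p = 9/92 = 0.0978, -p*log2(p) = 0.3281
H = sum of terms = 1.8387
Rounded to 2 decimals: 1.84

1.84


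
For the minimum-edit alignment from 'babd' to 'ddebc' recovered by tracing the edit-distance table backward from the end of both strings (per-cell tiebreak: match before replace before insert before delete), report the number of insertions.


Edit distance = 4. Backtracking from cell (4, 5) with preference match > replace > insert > delete,
then listing the resulting alignment 'babd' -> 'ddebc' left to right:
  Step 1: insert 'd' [insertion #1]
  Step 2: replace b->d
  Step 3: replace a->e
  Step 4: keep 'b'
  Step 5: replace d->c
Total insertions: 1

1


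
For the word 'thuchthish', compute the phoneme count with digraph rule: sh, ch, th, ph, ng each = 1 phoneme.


Parsing 'thuchthish' greedily, digraphs first:
  'th' -> digraph (1 consonant phoneme) (phonemes so far: 1)
  'u' -> vowel phoneme (phonemes so far: 2)
  'ch' -> digraph (1 consonant phoneme) (phonemes so far: 3)
  'th' -> digraph (1 consonant phoneme) (phonemes so far: 4)
  'i' -> vowel phoneme (phonemes so far: 5)
  'sh' -> digraph (1 consonant phoneme) (phonemes so far: 6)
Total phonemes: 6

6


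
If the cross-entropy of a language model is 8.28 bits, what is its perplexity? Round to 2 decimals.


Perplexity formula: PP = 2^H
H = 8.28
PP = 2^8.28
Decompose: 2^8.28 = 2^8 * 2^0.28
2^8 = 256, 2^0.28 ~ 1.2141949
PP ~ 256 * 1.2141949 = 310.8338944
Rounded to 2 decimals: 310.83

310.83


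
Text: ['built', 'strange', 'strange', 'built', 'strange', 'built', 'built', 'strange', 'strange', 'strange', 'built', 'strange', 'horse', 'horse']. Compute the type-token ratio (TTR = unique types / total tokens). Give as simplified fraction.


Tokens: 14
Unique types: ('built', 'horse', 'strange') = 3
TTR = 3/14
Already in lowest terms.

3/14


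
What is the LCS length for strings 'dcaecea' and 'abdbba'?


DP table for LCS of 'dcaecea' and 'abdbba':
       a  b  d  b  b  a
    0  0  0  0  0  0  0
  d 0  0  0  1  1  1  1
  c 0  0  0  1  1  1  1
  a 0  1  1  1  1  1  2
  e 0  1  1  1  1  1  2
  c 0  1  1  1  1  1  2
  e 0  1  1  1  1  1  2
  a 0  1  1  1  1  1  2
LCS: 'da'
LCS length = 2

2


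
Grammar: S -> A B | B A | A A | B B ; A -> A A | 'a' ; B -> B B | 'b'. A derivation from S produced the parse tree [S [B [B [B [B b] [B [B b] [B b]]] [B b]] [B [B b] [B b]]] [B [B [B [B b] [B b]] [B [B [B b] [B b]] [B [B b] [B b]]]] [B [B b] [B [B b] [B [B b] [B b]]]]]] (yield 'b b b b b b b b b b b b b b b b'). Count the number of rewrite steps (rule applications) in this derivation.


Every bracketed nonterminal node [X ...] in the tree is produced by exactly one rule application.
Reading the tree off as a leftmost derivation:
  Step 1: S  =>  B B   (applied S -> B B)
  Step 2: B B  =>  B B B   (applied B -> B B)
  Step 3: B B B  =>  B B B B   (applied B -> B B)
  Step 4: B B B B  =>  B B B B B   (applied B -> B B)
  Step 5: B B B B B  =>  b B B B B   (applied B -> b)
  Step 6: b B B B B  =>  b B B B B B   (applied B -> B B)
  Step 7: b B B B B B  =>  b b B B B B   (applied B -> b)
  Step 8: b b B B B B  =>  b b b B B B   (applied B -> b)
  Step 9: b b b B B B  =>  b b b b B B   (applied B -> b)
  Step 10: b b b b B B  =>  b b b b B B B   (applied B -> B B)
  Step 11: b b b b B B B  =>  b b b b b B B   (applied B -> b)
  Step 12: b b b b b B B  =>  b b b b b b B   (applied B -> b)
  Step 13: b b b b b b B  =>  b b b b b b B B   (applied B -> B B)
  Step 14: b b b b b b B B  =>  b b b b b b B B B   (applied B -> B B)
  Step 15: b b b b b b B B B  =>  b b b b b b B B B B   (applied B -> B B)
  Step 16: b b b b b b B B B B  =>  b b b b b b b B B B   (applied B -> b)
  Step 17: b b b b b b b B B B  =>  b b b b b b b b B B   (applied B -> b)
  Step 18: b b b b b b b b B B  =>  b b b b b b b b B B B   (applied B -> B B)
  Step 19: b b b b b b b b B B B  =>  b b b b b b b b B B B B   (applied B -> B B)
  Step 20: b b b b b b b b B B B B  =>  b b b b b b b b b B B B   (applied B -> b)
  Step 21: b b b b b b b b b B B B  =>  b b b b b b b b b b B B   (applied B -> b)
  Step 22: b b b b b b b b b b B B  =>  b b b b b b b b b b B B B   (applied B -> B B)
  Step 23: b b b b b b b b b b B B B  =>  b b b b b b b b b b b B B   (applied B -> b)
  Step 24: b b b b b b b b b b b B B  =>  b b b b b b b b b b b b B   (applied B -> b)
  Step 25: b b b b b b b b b b b b B  =>  b b b b b b b b b b b b B B   (applied B -> B B)
  Step 26: b b b b b b b b b b b b B B  =>  b b b b b b b b b b b b b B   (applied B -> b)
  Step 27: b b b b b b b b b b b b b B  =>  b b b b b b b b b b b b b B B   (applied B -> B B)
  Step 28: b b b b b b b b b b b b b B B  =>  b b b b b b b b b b b b b b B   (applied B -> b)
  Step 29: b b b b b b b b b b b b b b B  =>  b b b b b b b b b b b b b b B B   (applied B -> B B)
  Step 30: b b b b b b b b b b b b b b B B  =>  b b b b b b b b b b b b b b b B   (applied B -> b)
  Step 31: b b b b b b b b b b b b b b b B  =>  b b b b b b b b b b b b b b b b   (applied B -> b)
Final yield: b b b b b b b b b b b b b b b b
Total rewrite steps: 31

31


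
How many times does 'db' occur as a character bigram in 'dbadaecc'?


Scanning 'dbadaecc' for bigram 'db':
  Position 0: 'db' -> MATCH
  Position 1: 'ba' -> no
  Position 2: 'ad' -> no
  Position 3: 'da' -> no
  Position 4: 'ae' -> no
  Position 5: 'ec' -> no
  Position 6: 'cc' -> no
Total matches: 1

1


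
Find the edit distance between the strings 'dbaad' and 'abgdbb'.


Building DP table for s1='dbaad' (len 5) and s2='abgdbb' (len 6):
       a  b  g  d  b  b
    0  1  2  3  4  5  6
  d 1  1  2  3  3  4  5
  b 2  2  1  2  3  3  4
  a 3  2  2  2  3  4  4
  a 4  3  3  3  3  4  5
  d 5  4  4  4  3  4  5
Edit distance = dp[5][6] = 5

5


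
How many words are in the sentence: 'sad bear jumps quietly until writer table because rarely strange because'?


Counting words by splitting on spaces:
  Word 1: 'sad'
  Word 2: 'bear'
  Word 3: 'jumps'
  Word 4: 'quietly'
  Word 5: 'until'
  Word 6: 'writer'
  Word 7: 'table'
  Word 8: 'because'
  Word 9: 'rarely'
  Word 10: 'strange'
  Word 11: 'because'
Total words: 11

11


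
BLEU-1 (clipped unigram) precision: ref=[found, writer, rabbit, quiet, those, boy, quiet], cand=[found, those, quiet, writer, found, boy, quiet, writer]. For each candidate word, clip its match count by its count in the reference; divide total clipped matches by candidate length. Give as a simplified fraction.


Reference word counts: {'boy': 1, 'found': 1, 'quiet': 2, 'rabbit': 1, 'those': 1, 'writer': 1}
Checking each candidate word (with clipping):
  'found' -> in reference (ref count 1, used 1/1) -> match (matches: 1)
  'those' -> in reference (ref count 1, used 1/1) -> match (matches: 2)
  'quiet' -> in reference (ref count 2, used 1/2) -> match (matches: 3)
  'writer' -> in reference (ref count 1, used 1/1) -> match (matches: 4)
  'found' -> ref count 1 already used up (1/1) -> clipped, no match (matches: 4)
  'boy' -> in reference (ref count 1, used 1/1) -> match (matches: 5)
  'quiet' -> in reference (ref count 2, used 2/2) -> match (matches: 6)
  'writer' -> ref count 1 already used up (1/1) -> clipped, no match (matches: 6)
Clipped matches: 6, Candidate length: 8
Precision = 6/8 = 3/4

3/4


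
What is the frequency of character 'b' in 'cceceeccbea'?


Scanning 'cceceeccbea' for 'b':
  Position 8: 'b' -> MATCH (count: 1)
Total occurrences of 'b': 1

1
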